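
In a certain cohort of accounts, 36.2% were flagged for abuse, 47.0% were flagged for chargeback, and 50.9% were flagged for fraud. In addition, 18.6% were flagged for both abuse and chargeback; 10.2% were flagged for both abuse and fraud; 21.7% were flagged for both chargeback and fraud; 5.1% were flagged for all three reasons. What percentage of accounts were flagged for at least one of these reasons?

88.7%

By inclusion–exclusion:
P(at least one) = 36.2 + 47.0 + 50.9 − 18.6 − 10.2 − 21.7 + 5.1 = 88.7%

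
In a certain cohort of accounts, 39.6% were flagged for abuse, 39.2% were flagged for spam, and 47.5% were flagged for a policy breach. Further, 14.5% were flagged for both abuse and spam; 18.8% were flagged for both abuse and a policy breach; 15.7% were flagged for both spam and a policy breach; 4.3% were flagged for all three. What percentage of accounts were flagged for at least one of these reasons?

Using inclusion–exclusion:
P(≥1) = 39.6 + 39.2 + 47.5 − 14.5 − 18.8 − 15.7 + 4.3 = 81.6%

81.6%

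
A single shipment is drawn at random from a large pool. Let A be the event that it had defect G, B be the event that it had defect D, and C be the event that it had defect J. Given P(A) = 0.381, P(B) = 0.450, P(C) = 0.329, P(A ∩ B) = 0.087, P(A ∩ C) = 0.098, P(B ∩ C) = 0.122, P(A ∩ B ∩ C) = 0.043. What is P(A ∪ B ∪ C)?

P(A ∪ B ∪ C) = 0.381 + 0.450 + 0.329 − 0.087 − 0.098 − 0.122 + 0.043 = 0.896

0.896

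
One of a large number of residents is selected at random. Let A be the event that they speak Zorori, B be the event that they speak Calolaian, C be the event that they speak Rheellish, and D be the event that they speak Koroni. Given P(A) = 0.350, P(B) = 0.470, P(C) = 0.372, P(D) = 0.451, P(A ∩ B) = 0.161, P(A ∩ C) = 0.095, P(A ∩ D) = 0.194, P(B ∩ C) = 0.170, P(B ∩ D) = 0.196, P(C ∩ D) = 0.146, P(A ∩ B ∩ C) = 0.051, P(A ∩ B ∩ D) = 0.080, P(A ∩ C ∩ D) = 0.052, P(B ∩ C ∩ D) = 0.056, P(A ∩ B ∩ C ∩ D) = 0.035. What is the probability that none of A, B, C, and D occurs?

Using inclusion–exclusion:
P(A ∪ B ∪ C ∪ D) = 0.350 + 0.470 + 0.372 + 0.451 − 0.161 − 0.095 − 0.194 − 0.170 − 0.196 − 0.146 + 0.051 + 0.080 + 0.052 + 0.056 − 0.035 = 0.885
P(none) = 1 − 0.885 = 0.115

0.115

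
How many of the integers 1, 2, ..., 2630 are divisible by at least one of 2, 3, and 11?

1833

Apply inclusion-exclusion:
1315 + 876 + 239 − 438 − 119 − 79 + 39 = 1833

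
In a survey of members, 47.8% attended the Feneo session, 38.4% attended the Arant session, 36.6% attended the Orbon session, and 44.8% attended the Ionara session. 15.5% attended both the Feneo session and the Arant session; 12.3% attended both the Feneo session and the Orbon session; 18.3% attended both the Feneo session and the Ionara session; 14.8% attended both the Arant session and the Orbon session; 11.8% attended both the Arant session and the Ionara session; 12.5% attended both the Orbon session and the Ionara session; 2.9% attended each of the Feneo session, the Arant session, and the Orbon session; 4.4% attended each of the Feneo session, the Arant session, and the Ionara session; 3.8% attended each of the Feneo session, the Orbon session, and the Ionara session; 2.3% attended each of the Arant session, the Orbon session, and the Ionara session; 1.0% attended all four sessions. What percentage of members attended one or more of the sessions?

P(at least one) = 47.8 + 38.4 + 36.6 + 44.8 − 15.5 − 12.3 − 18.3 − 14.8 − 11.8 − 12.5 + 2.9 + 4.4 + 3.8 + 2.3 − 1.0 = 94.8%

94.8%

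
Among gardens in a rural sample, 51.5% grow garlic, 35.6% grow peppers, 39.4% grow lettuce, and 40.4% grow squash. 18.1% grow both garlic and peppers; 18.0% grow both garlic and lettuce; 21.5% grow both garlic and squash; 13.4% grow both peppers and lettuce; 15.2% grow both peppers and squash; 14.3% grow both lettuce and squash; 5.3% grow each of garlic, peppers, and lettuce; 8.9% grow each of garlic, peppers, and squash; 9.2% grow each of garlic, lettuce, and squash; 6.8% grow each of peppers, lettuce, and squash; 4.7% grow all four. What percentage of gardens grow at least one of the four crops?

Apply inclusion-exclusion:
P(at least one) = 51.5 + 35.6 + 39.4 + 40.4 − 18.1 − 18.0 − 21.5 − 13.4 − 15.2 − 14.3 + 5.3 + 8.9 + 9.2 + 6.8 − 4.7 = 91.9%

91.9%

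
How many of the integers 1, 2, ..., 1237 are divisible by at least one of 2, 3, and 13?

856

Using inclusion–exclusion:
618 + 412 + 95 − 206 − 47 − 31 + 15 = 856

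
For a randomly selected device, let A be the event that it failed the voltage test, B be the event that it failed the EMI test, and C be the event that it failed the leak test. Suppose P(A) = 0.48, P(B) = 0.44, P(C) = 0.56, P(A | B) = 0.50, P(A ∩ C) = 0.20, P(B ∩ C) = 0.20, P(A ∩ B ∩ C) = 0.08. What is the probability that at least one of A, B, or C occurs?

P(A ∩ B) = P(B)·P(A|B) = 0.44 × 0.50 = 0.22
By inclusion-exclusion,
P(A ∪ B ∪ C) = 0.48 + 0.44 + 0.56 − 0.22 − 0.20 − 0.20 + 0.08 = 0.94

0.94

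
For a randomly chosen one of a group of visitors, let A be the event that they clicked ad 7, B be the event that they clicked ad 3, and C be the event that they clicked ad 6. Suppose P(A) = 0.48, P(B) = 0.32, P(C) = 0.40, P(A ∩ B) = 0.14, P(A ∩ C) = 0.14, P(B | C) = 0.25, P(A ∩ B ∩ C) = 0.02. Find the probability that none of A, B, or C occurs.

0.16

P(B ∩ C) = P(C)·P(B|C) = 0.40 × 0.25 = 0.10
Apply inclusion-exclusion:
P(A ∪ B ∪ C) = 0.48 + 0.32 + 0.40 − 0.14 − 0.14 − 0.10 + 0.02 = 0.84
P(none) = 1 − 0.84 = 0.16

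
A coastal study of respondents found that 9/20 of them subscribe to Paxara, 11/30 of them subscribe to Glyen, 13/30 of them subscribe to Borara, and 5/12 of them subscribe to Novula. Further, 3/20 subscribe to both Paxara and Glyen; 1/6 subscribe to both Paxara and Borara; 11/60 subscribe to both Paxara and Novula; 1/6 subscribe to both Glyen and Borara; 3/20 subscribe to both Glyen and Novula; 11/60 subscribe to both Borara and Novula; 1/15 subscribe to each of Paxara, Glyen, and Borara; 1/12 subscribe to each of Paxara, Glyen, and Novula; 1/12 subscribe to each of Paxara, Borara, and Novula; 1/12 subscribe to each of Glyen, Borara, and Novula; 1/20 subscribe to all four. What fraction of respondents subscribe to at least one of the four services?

Apply inclusion-exclusion:
P(at least one) = 9/20 + 11/30 + 13/30 + 5/12 − 3/20 − 1/6 − 11/60 − 1/6 − 3/20 − 11/60 + 1/15 + 1/12 + 1/12 + 1/12 − 1/20 = 14/15

14/15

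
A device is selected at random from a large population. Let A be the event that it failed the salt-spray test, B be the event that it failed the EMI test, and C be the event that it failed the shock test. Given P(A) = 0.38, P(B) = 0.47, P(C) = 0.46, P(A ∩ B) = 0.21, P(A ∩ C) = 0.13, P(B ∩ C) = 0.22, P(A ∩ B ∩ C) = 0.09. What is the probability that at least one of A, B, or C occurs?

0.84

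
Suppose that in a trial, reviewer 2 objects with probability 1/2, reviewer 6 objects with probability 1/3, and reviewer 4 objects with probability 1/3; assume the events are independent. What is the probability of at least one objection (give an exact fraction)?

7/9

Since the events are independent, P(none) is the product of the individual non-occurrence probabilities.
P(none) = (1 − 1/2) × (1 − 1/3) × (1 − 1/3) = 1/2 × 2/3 × 2/3 = 2/9
P(at least one) = 1 − 2/9 = 7/9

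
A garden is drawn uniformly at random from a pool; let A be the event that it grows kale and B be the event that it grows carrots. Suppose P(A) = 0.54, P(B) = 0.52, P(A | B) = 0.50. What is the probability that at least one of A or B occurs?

0.80

P(A ∩ B) = P(B)·P(A|B) = 0.52 × 0.50 = 0.26
Apply inclusion-exclusion:
P(A ∪ B) = 0.54 + 0.52 − 0.26 = 0.80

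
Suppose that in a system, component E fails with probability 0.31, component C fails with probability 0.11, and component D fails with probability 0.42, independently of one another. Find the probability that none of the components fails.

0.356178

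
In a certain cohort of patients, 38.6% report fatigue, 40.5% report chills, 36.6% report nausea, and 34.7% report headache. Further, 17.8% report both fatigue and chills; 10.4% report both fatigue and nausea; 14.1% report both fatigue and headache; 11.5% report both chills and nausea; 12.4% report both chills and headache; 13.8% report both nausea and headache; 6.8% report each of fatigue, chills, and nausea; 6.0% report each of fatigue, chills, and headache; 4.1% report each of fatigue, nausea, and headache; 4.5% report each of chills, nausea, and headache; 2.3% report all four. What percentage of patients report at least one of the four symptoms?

89.5%

P(at least one) = 38.6 + 40.5 + 36.6 + 34.7 − 17.8 − 10.4 − 14.1 − 11.5 − 12.4 − 13.8 + 6.8 + 6.0 + 4.1 + 4.5 − 2.3 = 89.5%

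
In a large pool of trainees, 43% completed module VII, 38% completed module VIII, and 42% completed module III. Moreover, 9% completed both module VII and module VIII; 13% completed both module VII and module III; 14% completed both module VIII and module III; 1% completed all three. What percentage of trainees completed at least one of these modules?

88%

Apply inclusion-exclusion:
P(at least one) = 43 + 38 + 42 − 9 − 13 − 14 + 1 = 88%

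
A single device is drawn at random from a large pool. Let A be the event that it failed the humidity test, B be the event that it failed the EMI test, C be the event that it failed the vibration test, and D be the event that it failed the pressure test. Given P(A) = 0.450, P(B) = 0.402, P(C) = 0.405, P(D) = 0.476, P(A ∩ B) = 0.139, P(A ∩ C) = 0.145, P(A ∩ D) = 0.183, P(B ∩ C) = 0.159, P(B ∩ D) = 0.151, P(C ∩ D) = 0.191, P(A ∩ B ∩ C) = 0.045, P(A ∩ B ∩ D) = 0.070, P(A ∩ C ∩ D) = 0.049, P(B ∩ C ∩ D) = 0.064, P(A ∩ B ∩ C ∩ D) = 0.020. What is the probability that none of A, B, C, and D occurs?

P(A ∪ B ∪ C ∪ D) = 0.450 + 0.402 + 0.405 + 0.476 − 0.139 − 0.145 − 0.183 − 0.159 − 0.151 − 0.191 + 0.045 + 0.070 + 0.049 + 0.064 − 0.020 = 0.973
P(none) = 1 − 0.973 = 0.027

0.027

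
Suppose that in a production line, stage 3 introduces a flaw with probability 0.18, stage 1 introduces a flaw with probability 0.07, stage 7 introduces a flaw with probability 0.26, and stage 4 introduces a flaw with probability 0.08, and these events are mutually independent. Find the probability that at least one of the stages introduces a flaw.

P(none) = (1 − 0.18) × (1 − 0.07) × (1 − 0.26) × (1 − 0.08) = 0.82 × 0.93 × 0.74 × 0.92 = 0.51917808
P(at least one) = 1 − 0.51917808 = 0.48082192

0.48082192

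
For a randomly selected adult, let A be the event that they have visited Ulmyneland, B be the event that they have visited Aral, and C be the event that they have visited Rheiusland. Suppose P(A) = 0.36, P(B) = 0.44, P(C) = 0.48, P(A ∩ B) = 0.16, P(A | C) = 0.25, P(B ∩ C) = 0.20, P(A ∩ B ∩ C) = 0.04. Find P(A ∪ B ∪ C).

P(A ∩ C) = P(C)·P(A|C) = 0.48 × 0.25 = 0.12
By inclusion-exclusion,
P(A ∪ B ∪ C) = 0.36 + 0.44 + 0.48 − 0.16 − 0.12 − 0.20 + 0.04 = 0.84

0.84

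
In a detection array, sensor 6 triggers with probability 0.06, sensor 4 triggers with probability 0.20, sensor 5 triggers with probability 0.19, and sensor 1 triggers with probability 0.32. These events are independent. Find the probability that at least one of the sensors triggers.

0.5857984

P(none) = (1 − 0.06) × (1 − 0.20) × (1 − 0.19) × (1 − 0.32) = 0.94 × 0.80 × 0.81 × 0.68 = 0.4142016
P(at least one) = 1 − 0.4142016 = 0.5857984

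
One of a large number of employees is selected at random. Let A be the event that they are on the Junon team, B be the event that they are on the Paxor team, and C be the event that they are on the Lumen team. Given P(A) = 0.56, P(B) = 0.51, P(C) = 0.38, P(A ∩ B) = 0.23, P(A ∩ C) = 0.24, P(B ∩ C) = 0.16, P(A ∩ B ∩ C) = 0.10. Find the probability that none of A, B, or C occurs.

P(A ∪ B ∪ C) = 0.56 + 0.51 + 0.38 − 0.23 − 0.24 − 0.16 + 0.10 = 0.92
P(none) = 1 − 0.92 = 0.08

0.08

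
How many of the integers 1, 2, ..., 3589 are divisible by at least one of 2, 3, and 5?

2631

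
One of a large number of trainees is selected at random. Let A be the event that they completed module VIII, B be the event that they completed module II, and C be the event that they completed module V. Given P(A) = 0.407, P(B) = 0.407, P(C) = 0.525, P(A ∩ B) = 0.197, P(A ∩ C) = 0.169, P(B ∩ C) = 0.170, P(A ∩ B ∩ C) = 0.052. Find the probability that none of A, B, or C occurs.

0.145

P(A ∪ B ∪ C) = 0.407 + 0.407 + 0.525 − 0.197 − 0.169 − 0.170 + 0.052 = 0.855
P(none) = 1 − 0.855 = 0.145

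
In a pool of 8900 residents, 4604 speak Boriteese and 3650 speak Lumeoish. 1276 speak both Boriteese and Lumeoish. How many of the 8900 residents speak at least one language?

By inclusion–exclusion:
|at least one| = 4604 + 3650 − 1276 = 6978

6978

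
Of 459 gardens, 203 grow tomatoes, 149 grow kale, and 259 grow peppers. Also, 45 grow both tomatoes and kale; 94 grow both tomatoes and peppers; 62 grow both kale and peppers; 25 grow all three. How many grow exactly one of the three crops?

284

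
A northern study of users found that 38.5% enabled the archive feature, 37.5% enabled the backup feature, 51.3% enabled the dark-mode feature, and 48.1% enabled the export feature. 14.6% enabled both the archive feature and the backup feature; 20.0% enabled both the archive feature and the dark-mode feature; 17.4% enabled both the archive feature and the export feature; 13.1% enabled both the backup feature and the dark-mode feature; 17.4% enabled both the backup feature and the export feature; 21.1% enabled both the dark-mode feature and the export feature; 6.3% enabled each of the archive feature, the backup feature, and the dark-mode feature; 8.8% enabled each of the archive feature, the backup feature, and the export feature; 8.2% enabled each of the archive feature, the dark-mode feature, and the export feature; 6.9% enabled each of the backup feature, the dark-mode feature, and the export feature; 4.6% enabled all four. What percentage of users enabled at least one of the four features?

97.4%

By inclusion–exclusion:
P(at least one) = 38.5 + 37.5 + 51.3 + 48.1 − 14.6 − 20.0 − 17.4 − 13.1 − 17.4 − 21.1 + 6.3 + 8.8 + 8.2 + 6.9 − 4.6 = 97.4%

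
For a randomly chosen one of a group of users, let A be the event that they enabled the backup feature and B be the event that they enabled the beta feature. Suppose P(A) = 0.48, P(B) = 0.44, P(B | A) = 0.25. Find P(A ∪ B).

0.80

P(A ∩ B) = P(A)·P(B|A) = 0.48 × 0.25 = 0.12
P(A ∪ B) = 0.48 + 0.44 − 0.12 = 0.80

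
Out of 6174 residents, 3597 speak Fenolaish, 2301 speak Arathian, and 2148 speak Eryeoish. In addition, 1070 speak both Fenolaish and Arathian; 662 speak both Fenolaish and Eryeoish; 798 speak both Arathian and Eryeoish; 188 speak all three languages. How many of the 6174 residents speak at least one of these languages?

By inclusion-exclusion,
|at least one| = 3597 + 2301 + 2148 − 1070 − 662 − 798 + 188 = 5704

5704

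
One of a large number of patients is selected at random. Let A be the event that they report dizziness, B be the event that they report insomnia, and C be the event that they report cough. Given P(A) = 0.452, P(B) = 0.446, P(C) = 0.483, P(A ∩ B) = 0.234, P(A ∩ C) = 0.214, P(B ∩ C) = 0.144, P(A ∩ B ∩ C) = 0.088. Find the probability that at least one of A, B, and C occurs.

P(A ∪ B ∪ C) = 0.452 + 0.446 + 0.483 − 0.234 − 0.214 − 0.144 + 0.088 = 0.877

0.877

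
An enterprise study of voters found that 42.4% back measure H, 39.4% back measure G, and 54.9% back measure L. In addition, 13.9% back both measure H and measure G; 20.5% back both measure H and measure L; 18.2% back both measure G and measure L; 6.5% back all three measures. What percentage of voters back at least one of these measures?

90.6%

Inclusion–exclusion gives
P(at least one) = 42.4 + 39.4 + 54.9 − 13.9 − 20.5 − 18.2 + 6.5 = 90.6%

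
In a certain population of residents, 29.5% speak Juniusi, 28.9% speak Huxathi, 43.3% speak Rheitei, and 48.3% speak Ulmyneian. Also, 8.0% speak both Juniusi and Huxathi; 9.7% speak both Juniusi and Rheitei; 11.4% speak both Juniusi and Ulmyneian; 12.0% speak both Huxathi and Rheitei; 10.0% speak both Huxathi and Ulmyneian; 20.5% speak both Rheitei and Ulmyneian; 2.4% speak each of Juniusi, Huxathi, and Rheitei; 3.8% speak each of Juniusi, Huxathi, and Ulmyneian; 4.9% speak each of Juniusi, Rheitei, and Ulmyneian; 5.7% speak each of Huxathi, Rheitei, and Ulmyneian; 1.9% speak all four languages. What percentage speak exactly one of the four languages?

49.6%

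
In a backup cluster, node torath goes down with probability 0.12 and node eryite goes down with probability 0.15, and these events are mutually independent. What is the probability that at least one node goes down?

0.252

P(none) = (1 − 0.12) × (1 − 0.15) = 0.88 × 0.85 = 0.748
P(at least one) = 1 − 0.748 = 0.252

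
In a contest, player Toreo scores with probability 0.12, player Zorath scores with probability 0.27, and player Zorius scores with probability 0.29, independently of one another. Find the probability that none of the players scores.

P(none) = (1 − 0.12) × (1 − 0.27) × (1 − 0.29) = 0.88 × 0.73 × 0.71 = 0.456104

0.456104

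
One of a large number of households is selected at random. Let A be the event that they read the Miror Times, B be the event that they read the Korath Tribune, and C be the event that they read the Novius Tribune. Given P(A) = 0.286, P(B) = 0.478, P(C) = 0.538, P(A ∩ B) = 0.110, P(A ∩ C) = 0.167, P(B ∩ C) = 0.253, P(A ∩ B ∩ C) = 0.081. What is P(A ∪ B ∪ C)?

P(A ∪ B ∪ C) = 0.286 + 0.478 + 0.538 − 0.110 − 0.167 − 0.253 + 0.081 = 0.853

0.853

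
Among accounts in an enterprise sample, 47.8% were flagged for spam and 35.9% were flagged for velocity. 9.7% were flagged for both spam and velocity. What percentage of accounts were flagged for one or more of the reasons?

Using inclusion–exclusion:
P(≥1) = 47.8 + 35.9 − 9.7 = 74.0%

74.0%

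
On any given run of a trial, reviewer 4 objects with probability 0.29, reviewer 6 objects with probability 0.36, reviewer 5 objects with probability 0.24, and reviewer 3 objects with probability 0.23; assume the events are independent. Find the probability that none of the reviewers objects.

0.26591488

Independence gives P(none) = ∏(1 − pᵢ).
P(none) = (1 − 0.29) × (1 − 0.36) × (1 − 0.24) × (1 − 0.23) = 0.71 × 0.64 × 0.76 × 0.77 = 0.26591488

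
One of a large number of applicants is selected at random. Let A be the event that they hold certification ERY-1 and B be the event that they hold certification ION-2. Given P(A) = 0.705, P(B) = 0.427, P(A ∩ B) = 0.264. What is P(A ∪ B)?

Apply inclusion-exclusion:
P(A ∪ B) = 0.705 + 0.427 − 0.264 = 0.868

0.868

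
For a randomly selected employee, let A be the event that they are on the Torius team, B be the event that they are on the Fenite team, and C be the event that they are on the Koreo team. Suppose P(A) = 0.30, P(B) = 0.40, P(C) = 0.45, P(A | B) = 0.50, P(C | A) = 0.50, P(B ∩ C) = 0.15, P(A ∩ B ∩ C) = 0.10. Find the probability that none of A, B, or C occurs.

P(A ∩ B) = P(B)·P(A|B) = 0.40 × 0.50 = 0.20
P(A ∩ C) = P(A)·P(C|A) = 0.30 × 0.50 = 0.15
Apply inclusion-exclusion:
P(A ∪ B ∪ C) = 0.30 + 0.40 + 0.45 − 0.20 − 0.15 − 0.15 + 0.10 = 0.75
P(none) = 1 − 0.75 = 0.25

0.25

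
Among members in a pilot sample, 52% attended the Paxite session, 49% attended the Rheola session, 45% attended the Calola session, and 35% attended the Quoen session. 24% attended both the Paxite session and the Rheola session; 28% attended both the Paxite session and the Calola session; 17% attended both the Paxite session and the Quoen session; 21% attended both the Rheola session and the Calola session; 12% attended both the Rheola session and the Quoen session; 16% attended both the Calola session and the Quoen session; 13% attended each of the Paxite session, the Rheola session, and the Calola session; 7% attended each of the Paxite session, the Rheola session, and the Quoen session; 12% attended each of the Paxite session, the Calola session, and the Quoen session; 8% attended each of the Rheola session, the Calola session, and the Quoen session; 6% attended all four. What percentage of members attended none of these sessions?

3%

By inclusion-exclusion,
P(at least one) = 52 + 49 + 45 + 35 − 24 − 28 − 17 − 21 − 12 − 16 + 13 + 7 + 12 + 8 − 6 = 97%
P(none) = 100% − 97% = 3%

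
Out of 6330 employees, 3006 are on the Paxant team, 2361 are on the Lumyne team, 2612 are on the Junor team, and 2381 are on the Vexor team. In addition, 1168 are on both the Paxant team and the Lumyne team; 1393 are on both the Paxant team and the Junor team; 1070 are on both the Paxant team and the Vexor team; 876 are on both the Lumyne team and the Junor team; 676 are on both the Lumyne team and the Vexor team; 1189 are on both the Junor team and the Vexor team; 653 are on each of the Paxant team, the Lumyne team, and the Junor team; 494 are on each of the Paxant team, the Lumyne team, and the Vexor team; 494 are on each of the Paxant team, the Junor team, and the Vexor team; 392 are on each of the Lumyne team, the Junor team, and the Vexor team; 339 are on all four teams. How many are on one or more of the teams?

Inclusion–exclusion gives
|at least one| = 3006 + 2361 + 2612 + 2381 − 1168 − 1393 − 1070 − 876 − 676 − 1189 + 653 + 494 + 494 + 392 − 339 = 5682

5682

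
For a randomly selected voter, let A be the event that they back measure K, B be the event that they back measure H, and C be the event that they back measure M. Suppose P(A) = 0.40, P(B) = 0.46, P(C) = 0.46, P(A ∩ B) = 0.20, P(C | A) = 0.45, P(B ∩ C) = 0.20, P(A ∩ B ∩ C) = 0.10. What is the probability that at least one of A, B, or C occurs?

P(A ∩ C) = P(A)·P(C|A) = 0.40 × 0.45 = 0.18
By inclusion-exclusion,
P(A ∪ B ∪ C) = 0.40 + 0.46 + 0.46 − 0.20 − 0.18 − 0.20 + 0.10 = 0.84

0.84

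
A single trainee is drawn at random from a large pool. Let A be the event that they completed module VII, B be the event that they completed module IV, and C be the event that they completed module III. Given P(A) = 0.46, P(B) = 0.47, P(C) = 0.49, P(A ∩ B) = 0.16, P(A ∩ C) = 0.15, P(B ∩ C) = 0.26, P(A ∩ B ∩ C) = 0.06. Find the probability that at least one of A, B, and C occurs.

0.91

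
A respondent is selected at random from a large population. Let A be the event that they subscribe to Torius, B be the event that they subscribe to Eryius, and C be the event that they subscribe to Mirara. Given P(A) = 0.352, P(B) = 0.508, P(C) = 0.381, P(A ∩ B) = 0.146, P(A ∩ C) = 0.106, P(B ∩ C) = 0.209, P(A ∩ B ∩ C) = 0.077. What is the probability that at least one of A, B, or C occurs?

P(A ∪ B ∪ C) = 0.352 + 0.508 + 0.381 − 0.146 − 0.106 − 0.209 + 0.077 = 0.857

0.857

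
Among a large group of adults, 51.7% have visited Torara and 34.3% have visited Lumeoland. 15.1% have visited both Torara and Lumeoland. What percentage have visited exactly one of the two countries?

55.8%

P(exactly one) = 51.7 + 34.3 − 2·15.1 = 55.8%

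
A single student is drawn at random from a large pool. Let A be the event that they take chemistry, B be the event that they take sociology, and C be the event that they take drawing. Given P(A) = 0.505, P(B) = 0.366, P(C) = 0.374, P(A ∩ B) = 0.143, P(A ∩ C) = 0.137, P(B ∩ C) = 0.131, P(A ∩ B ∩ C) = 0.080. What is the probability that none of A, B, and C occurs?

By inclusion–exclusion:
P(A ∪ B ∪ C) = 0.505 + 0.366 + 0.374 − 0.143 − 0.137 − 0.131 + 0.080 = 0.914
P(none) = 1 − 0.914 = 0.086

0.086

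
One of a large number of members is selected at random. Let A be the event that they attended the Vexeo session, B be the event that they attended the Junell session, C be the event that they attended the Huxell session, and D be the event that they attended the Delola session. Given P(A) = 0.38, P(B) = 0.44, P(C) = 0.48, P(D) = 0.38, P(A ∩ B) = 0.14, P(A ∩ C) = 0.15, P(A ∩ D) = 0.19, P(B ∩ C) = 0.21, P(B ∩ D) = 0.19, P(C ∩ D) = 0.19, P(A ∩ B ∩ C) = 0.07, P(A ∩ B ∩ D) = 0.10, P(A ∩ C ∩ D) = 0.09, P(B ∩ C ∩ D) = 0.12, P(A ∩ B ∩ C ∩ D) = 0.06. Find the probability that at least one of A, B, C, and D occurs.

P(A ∪ B ∪ C ∪ D) = 0.38 + 0.44 + 0.48 + 0.38 − 0.14 − 0.15 − 0.19 − 0.21 − 0.19 − 0.19 + 0.07 + 0.10 + 0.09 + 0.12 − 0.06 = 0.93

0.93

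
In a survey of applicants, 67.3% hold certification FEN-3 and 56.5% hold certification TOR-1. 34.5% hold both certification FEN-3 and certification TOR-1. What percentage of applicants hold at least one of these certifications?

89.3%

P(≥1) = 67.3 + 56.5 − 34.5 = 89.3%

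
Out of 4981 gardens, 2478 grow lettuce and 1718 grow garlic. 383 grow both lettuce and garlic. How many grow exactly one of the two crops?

Using the inclusion–exclusion count for exactly one event:
|exactly one| = 2478 + 1718 − 2·383 = 3430

3430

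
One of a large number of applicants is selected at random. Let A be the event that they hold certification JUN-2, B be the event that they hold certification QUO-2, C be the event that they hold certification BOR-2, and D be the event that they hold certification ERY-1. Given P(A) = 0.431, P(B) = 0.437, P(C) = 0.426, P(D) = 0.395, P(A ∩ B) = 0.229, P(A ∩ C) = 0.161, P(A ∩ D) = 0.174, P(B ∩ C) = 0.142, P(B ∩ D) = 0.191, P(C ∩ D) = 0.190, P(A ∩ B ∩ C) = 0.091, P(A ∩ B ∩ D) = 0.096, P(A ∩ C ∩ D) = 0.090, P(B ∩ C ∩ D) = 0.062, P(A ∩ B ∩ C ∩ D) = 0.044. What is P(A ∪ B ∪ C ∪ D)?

Inclusion–exclusion gives
P(A ∪ B ∪ C ∪ D) = 0.431 + 0.437 + 0.426 + 0.395 − 0.229 − 0.161 − 0.174 − 0.142 − 0.191 − 0.190 + 0.091 + 0.096 + 0.090 + 0.062 − 0.044 = 0.897

0.897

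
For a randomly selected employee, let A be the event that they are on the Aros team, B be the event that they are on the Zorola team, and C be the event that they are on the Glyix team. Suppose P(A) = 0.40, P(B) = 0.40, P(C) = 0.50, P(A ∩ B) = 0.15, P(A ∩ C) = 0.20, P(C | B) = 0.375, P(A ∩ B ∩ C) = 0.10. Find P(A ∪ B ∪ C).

P(B ∩ C) = P(B)·P(C|B) = 0.40 × 0.375 = 0.15
Apply inclusion-exclusion:
P(A ∪ B ∪ C) = 0.40 + 0.40 + 0.50 − 0.15 − 0.20 − 0.15 + 0.10 = 0.90

0.90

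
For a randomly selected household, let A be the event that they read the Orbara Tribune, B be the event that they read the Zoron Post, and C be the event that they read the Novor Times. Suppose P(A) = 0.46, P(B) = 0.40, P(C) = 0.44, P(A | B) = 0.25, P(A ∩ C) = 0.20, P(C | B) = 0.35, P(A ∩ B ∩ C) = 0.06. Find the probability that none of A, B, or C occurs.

0.08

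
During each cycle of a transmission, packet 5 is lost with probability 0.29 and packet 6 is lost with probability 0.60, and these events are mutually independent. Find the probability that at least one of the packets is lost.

Since the events are independent, P(none) is the product of the individual non-occurrence probabilities.
P(none) = (1 − 0.29) × (1 − 0.60) = 0.71 × 0.40 = 0.284
P(at least one) = 1 − 0.284 = 0.716

0.716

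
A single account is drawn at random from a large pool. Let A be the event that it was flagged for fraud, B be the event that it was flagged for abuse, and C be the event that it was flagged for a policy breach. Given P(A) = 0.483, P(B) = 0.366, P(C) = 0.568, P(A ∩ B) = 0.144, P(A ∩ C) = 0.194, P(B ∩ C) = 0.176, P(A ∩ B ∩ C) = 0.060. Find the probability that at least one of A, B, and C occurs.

0.963

P(A ∪ B ∪ C) = 0.483 + 0.366 + 0.568 − 0.144 − 0.194 − 0.176 + 0.060 = 0.963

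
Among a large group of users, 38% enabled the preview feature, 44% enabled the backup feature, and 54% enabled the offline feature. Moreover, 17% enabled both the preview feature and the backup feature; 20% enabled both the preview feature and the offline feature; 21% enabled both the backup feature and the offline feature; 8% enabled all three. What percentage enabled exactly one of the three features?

44%

P(exactly one) = 38 + 44 + 54 − 2·17 − 2·20 − 2·21 + 3·8 = 44%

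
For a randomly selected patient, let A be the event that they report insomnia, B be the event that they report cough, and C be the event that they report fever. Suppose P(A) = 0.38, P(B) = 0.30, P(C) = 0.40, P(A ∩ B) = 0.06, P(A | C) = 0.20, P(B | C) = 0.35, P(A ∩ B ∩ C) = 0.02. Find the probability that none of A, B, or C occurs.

0.18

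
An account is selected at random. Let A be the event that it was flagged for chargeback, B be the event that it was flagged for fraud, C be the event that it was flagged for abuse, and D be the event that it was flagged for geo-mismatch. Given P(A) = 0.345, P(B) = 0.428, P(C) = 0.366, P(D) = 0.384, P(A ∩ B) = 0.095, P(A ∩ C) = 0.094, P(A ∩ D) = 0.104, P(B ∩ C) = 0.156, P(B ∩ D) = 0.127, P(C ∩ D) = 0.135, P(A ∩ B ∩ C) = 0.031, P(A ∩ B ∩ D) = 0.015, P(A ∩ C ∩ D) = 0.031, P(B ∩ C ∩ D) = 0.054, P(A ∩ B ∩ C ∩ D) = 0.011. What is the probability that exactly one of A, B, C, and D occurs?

By inclusion–exclusion (exactly-one form):
P(exactly one) = 0.345 + 0.428 + 0.366 + 0.384 − 2·0.095 − 2·0.094 − 2·0.104 − 2·0.156 − 2·0.127 − 2·0.135 + 3·0.031 + 3·0.015 + 3·0.031 + 3·0.054 − 4·0.011 = 0.450

0.450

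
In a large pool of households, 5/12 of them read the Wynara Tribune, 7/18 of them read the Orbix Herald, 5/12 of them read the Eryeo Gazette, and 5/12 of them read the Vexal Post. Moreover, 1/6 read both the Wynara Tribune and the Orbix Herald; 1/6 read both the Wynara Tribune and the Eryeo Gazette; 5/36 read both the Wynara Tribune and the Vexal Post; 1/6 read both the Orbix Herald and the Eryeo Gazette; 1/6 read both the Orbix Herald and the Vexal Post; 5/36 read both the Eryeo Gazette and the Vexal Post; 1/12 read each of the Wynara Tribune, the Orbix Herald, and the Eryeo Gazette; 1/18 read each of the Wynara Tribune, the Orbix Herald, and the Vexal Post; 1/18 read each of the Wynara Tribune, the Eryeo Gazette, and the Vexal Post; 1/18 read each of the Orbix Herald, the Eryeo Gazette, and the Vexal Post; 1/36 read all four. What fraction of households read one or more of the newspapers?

P(≥1) = 5/12 + 7/18 + 5/12 + 5/12 − 1/6 − 1/6 − 5/36 − 1/6 − 1/6 − 5/36 + 1/12 + 1/18 + 1/18 + 1/18 − 1/36 = 11/12

11/12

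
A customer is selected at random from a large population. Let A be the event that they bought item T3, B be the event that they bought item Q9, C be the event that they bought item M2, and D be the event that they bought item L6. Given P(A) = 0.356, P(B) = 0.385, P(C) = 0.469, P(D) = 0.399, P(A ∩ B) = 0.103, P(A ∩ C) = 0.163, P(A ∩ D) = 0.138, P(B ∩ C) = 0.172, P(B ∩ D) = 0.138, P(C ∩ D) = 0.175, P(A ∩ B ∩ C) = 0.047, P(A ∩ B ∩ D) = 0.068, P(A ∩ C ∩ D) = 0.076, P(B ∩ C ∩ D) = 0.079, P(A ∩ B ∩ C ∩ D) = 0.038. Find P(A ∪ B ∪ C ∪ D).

0.952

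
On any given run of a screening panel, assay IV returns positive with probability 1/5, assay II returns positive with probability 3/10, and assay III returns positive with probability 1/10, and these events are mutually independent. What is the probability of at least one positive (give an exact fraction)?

62/125

P(none) = (1 − 1/5) × (1 − 3/10) × (1 − 1/10) = 4/5 × 7/10 × 9/10 = 63/125
P(at least one) = 1 − 63/125 = 62/125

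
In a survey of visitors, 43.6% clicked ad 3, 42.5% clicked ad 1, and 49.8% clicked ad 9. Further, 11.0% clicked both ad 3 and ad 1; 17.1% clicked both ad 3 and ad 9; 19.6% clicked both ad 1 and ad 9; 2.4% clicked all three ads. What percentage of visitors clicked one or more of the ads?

By inclusion-exclusion,
P(≥1) = 43.6 + 42.5 + 49.8 − 11.0 − 17.1 − 19.6 + 2.4 = 90.6%

90.6%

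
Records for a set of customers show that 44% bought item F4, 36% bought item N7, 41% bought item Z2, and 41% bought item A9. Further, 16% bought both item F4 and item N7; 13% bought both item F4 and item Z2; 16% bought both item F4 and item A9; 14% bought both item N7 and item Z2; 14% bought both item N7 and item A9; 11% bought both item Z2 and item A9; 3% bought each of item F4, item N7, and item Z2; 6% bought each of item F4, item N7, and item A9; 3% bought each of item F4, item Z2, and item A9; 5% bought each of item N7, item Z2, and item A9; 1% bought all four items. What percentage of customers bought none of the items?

6%

P(≥1) = 44 + 36 + 41 + 41 − 16 − 13 − 16 − 14 − 14 − 11 + 3 + 6 + 3 + 5 − 1 = 94%
P(none) = 100% − 94% = 6%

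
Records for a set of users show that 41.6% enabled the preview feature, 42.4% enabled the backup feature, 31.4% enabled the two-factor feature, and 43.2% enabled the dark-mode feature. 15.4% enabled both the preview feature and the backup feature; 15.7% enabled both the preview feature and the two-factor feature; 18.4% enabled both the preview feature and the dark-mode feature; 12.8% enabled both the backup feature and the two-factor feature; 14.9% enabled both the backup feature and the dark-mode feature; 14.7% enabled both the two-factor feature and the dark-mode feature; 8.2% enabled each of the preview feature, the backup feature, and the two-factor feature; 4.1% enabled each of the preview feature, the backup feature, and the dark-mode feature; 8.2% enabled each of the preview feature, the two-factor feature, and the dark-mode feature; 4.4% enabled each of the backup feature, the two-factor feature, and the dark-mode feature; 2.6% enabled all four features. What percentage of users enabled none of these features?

P(≥1) = 41.6 + 42.4 + 31.4 + 43.2 − 15.4 − 15.7 − 18.4 − 12.8 − 14.9 − 14.7 + 8.2 + 4.1 + 8.2 + 4.4 − 2.6 = 89.0%
P(none) = 100% − 89.0% = 11.0%

11.0%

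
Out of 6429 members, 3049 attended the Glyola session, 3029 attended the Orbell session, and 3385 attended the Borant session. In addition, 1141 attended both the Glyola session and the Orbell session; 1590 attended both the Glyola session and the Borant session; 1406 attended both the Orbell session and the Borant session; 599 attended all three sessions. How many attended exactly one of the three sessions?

Using the inclusion–exclusion count for exactly one event:
N(exactly one) = 3049 + 3029 + 3385 − 2·1141 − 2·1590 − 2·1406 + 3·599 = 2986

2986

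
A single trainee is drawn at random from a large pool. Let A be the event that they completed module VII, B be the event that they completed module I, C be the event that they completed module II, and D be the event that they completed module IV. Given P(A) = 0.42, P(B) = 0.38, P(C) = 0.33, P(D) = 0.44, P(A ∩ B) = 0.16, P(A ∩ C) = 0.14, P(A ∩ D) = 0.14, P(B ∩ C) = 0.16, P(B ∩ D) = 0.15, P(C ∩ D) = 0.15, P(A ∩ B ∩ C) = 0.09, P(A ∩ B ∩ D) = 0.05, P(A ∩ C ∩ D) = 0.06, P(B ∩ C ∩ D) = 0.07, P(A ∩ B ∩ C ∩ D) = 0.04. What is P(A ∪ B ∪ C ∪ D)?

P(A ∪ B ∪ C ∪ D) = 0.42 + 0.38 + 0.33 + 0.44 − 0.16 − 0.14 − 0.14 − 0.16 − 0.15 − 0.15 + 0.09 + 0.05 + 0.06 + 0.07 − 0.04 = 0.90

0.90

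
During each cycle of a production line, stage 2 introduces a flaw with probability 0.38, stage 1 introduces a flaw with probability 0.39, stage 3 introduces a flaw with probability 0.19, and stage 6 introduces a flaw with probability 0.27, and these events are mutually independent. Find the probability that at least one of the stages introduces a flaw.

0.77637034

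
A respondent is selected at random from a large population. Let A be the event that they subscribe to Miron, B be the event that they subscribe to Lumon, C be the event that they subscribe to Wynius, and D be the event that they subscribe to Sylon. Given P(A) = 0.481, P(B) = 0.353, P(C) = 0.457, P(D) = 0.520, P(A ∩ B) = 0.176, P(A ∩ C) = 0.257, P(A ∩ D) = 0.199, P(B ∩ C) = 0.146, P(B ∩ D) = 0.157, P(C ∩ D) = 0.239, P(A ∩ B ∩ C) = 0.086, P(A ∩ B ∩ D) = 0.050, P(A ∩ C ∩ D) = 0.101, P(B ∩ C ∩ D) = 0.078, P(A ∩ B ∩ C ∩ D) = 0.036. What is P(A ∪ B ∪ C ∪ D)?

P(A ∪ B ∪ C ∪ D) = 0.481 + 0.353 + 0.457 + 0.520 − 0.176 − 0.257 − 0.199 − 0.146 − 0.157 − 0.239 + 0.086 + 0.050 + 0.101 + 0.078 − 0.036 = 0.916

0.916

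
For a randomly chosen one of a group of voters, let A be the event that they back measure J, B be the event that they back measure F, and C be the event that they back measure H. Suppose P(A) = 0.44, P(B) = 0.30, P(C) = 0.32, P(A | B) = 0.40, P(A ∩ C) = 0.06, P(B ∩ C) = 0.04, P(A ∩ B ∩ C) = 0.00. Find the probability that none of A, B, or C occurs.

P(A ∩ B) = P(B)·P(A|B) = 0.30 × 0.40 = 0.12
By inclusion–exclusion:
P(A ∪ B ∪ C) = 0.44 + 0.30 + 0.32 − 0.12 − 0.06 − 0.04 + 0.00 = 0.84
P(none) = 1 − 0.84 = 0.16

0.16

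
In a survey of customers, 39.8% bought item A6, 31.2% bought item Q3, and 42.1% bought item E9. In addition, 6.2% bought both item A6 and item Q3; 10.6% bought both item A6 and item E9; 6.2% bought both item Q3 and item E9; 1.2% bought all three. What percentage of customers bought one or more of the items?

91.3%

P(≥1) = 39.8 + 31.2 + 42.1 − 6.2 − 10.6 − 6.2 + 1.2 = 91.3%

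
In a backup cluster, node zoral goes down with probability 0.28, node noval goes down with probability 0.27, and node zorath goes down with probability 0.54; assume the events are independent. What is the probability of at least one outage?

P(none) = (1 − 0.28) × (1 − 0.27) × (1 − 0.54) = 0.72 × 0.73 × 0.46 = 0.241776
P(at least one) = 1 − 0.241776 = 0.758224

0.758224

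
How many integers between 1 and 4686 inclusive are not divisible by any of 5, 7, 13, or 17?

By inclusion-exclusion,
937 + 669 + 360 + 275 − 133 − 72 − 55 − 51 − 39 − 21 + 10 + 7 + 4 + 3 − 0 = 1894
4686 − 1894 = 2792

2792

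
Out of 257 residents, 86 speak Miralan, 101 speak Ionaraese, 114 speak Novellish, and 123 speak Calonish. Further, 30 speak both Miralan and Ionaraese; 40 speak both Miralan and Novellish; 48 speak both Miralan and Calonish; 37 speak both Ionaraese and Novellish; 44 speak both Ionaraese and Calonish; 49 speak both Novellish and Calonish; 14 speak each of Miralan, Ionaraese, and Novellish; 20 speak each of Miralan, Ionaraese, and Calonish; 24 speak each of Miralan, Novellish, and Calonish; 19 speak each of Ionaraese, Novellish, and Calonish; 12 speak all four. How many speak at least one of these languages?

241

Using inclusion–exclusion:
N(≥1) = 86 + 101 + 114 + 123 − 30 − 40 − 48 − 37 − 44 − 49 + 14 + 20 + 24 + 19 − 12 = 241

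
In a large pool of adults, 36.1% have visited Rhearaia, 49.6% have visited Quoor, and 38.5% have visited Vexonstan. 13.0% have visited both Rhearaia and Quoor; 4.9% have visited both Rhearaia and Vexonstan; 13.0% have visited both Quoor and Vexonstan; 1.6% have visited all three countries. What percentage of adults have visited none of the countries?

5.1%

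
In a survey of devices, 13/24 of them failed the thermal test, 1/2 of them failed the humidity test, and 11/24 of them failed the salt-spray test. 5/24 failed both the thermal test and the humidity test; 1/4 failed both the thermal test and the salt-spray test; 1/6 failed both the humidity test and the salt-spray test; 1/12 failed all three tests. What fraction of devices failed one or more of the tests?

23/24

By inclusion–exclusion:
P(union) = 13/24 + 1/2 + 11/24 − 5/24 − 1/4 − 1/6 + 1/12 = 23/24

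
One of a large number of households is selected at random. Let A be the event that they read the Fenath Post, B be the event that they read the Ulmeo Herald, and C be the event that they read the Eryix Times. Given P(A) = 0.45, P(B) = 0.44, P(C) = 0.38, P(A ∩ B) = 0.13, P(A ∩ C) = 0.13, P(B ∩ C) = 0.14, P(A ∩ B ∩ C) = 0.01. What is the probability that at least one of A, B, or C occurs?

By inclusion-exclusion,
P(A ∪ B ∪ C) = 0.45 + 0.44 + 0.38 − 0.13 − 0.13 − 0.14 + 0.01 = 0.88

0.88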